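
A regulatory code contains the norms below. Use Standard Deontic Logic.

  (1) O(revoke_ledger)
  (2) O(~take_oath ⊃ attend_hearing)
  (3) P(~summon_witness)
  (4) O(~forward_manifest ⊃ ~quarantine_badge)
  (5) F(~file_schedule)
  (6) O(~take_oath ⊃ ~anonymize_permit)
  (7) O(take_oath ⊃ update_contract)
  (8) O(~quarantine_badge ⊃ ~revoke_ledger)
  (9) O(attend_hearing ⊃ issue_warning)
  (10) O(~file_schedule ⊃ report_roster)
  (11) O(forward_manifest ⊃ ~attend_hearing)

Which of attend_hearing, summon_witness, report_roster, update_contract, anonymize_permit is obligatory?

Premise 1 gives O(revoke_ledger).
Premise 8 is O(~quarantine_badge ⊃ ~revoke_ledger); contrapositively O(revoke_ledger ⊃ quarantine_badge). Since O(revoke_ledger) holds, K gives O(quarantine_badge).
The contrapositive of premise 4 (O(~forward_manifest ⊃ ~quarantine_badge)) is O(quarantine_badge ⊃ forward_manifest), and O(quarantine_badge) is already established, so O(forward_manifest).
From O(forward_manifest) and premise 11, O(forward_manifest ⊃ ~attend_hearing), we obtain O(~attend_hearing).
Premise 2, O(~take_oath ⊃ attend_hearing), contraposes to O(~attend_hearing ⊃ take_oath); with O(~attend_hearing) we get O(take_oath).
From O(take_oath) and premise 7, O(take_oath ⊃ update_contract), we obtain O(update_contract).
So O(update_contract) holds — update_contract is obligatory. None of the other listed options is made obligatory by any chain of premises.

update_contract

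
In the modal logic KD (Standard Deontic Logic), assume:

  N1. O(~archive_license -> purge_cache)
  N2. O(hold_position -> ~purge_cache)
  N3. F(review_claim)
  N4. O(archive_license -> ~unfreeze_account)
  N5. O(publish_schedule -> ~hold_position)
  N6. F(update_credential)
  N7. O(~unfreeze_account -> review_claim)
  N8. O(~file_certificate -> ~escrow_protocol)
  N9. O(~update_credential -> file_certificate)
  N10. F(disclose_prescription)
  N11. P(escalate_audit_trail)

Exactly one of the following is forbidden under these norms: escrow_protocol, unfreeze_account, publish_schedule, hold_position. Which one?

F(review_claim) at premise 3 means O(~review_claim).
The contrapositive of premise 7 (O(~unfreeze_account -> review_claim)) is O(~review_claim -> unfreeze_account), and O(~review_claim) is already established, so O(unfreeze_account).
Premise 4, O(archive_license -> ~unfreeze_account), contraposes to O(unfreeze_account -> ~archive_license); with O(unfreeze_account) we get O(~archive_license).
Applying K to premise 1 (O(~archive_license -> purge_cache)) and O(~archive_license) yields O(purge_cache).
Premise 2, O(hold_position -> ~purge_cache), contraposes to O(purge_cache -> ~hold_position); with O(purge_cache) we get O(~hold_position).
So O(~hold_position) holds, i.e. hold_position is forbidden. None of the other listed options is forbidden under the premises.

hold_position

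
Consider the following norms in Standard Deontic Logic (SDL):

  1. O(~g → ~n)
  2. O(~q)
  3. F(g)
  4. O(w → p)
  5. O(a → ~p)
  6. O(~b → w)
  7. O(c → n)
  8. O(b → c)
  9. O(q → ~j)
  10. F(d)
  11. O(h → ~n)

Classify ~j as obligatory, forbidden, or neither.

Neither

Premise 9 is O(q → ~j), but O(q) is not derivable from the premises, so it does not yield O(~j).
No premise or chain of K-axiom applications forces O(~j), and none forces O(j). So ~j is neither obligatory nor forbidden under these norms.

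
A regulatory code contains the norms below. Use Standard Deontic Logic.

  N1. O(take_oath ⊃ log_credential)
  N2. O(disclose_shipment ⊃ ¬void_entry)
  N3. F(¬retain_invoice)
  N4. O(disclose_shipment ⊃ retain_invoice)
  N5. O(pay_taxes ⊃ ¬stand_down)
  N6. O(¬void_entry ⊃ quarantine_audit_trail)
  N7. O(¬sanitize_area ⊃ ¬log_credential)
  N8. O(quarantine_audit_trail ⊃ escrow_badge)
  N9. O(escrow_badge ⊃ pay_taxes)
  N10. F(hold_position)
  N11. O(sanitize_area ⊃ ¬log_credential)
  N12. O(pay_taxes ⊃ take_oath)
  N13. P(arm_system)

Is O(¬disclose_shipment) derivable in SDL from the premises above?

Premises 11 and 7 are O(sanitize_area ⊃ ¬log_credential) and O(¬sanitize_area ⊃ ¬log_credential); every ideal world satisfies sanitize_area or ¬sanitize_area, so in either case ¬log_credential holds — hence O(¬log_credential).
Premise 1 is O(take_oath ⊃ log_credential); contrapositively O(¬log_credential ⊃ ¬take_oath). Since O(¬log_credential) holds, K gives O(¬take_oath).
Premise 12, O(pay_taxes ⊃ take_oath), contraposes to O(¬take_oath ⊃ ¬pay_taxes); with O(¬take_oath) we get O(¬pay_taxes).
The contrapositive of premise 9 (O(escrow_badge ⊃ pay_taxes)) is O(¬pay_taxes ⊃ ¬escrow_badge), and O(¬pay_taxes) is already established, so O(¬escrow_badge).
Premise 8 is O(quarantine_audit_trail ⊃ escrow_badge); contrapositively O(¬escrow_badge ⊃ ¬quarantine_audit_trail). Since O(¬escrow_badge) holds, K gives O(¬quarantine_audit_trail).
Premise 6, O(¬void_entry ⊃ quarantine_audit_trail), contraposes to O(¬quarantine_audit_trail ⊃ void_entry); with O(¬quarantine_audit_trail) we get O(void_entry).
Premise 2, O(disclose_shipment ⊃ ¬void_entry), contraposes to O(void_entry ⊃ ¬disclose_shipment); with O(void_entry) we get O(¬disclose_shipment).
Premises 3, 4, 5, 10, 13 do not contribute to this derivation.
So O(¬disclose_shipment) follows.

Yes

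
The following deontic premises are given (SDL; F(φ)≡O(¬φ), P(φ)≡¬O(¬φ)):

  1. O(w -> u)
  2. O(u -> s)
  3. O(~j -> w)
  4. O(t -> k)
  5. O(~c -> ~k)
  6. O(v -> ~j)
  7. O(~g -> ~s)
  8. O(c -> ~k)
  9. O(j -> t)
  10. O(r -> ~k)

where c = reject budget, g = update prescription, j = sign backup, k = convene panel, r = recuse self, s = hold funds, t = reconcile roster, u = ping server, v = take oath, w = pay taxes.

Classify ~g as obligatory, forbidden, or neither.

Premises 8 and 5 cover both cases: O(c -> ~k) and O(~c -> ~k). Since c ∨ ~c is a tautology, O(~k) follows.
Premise 4 is O(t -> k); contrapositively O(~k -> ~t). Since O(~k) holds, K gives O(~t).
Premise 9 is O(j -> t); contrapositively O(~t -> ~j). Since O(~t) holds, K gives O(~j).
With premise 3, O(~j -> w), the K-axiom yields O(w).
Premise 1 is O(w -> u); since O(w), deontic closure gives O(u).
From O(u) and premise 2, O(u -> s), we obtain O(s).
Premise 7, O(~g -> ~s), contraposes to O(s -> g); with O(s) we get O(g).
Premises 6, 10 do not contribute to this derivation.
Thus O(g), which is F(~g): ~g is forbidden.

Forbidden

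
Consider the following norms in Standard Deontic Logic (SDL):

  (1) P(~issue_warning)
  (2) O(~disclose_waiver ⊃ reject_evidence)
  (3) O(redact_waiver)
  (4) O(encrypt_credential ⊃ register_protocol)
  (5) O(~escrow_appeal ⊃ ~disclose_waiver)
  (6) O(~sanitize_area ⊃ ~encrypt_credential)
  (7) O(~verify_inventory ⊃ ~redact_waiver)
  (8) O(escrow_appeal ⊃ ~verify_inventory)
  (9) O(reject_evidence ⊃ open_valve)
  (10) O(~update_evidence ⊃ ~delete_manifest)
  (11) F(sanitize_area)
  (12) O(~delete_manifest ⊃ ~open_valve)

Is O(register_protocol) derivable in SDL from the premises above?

Premise 4 is O(encrypt_credential ⊃ register_protocol), but O(encrypt_credential) is not derivable from the premises, so it does not yield O(register_protocol).
No other premise forces O(register_protocol). An ideal world satisfying every premise can still have register_protocol false, so O(register_protocol) is not derivable.

No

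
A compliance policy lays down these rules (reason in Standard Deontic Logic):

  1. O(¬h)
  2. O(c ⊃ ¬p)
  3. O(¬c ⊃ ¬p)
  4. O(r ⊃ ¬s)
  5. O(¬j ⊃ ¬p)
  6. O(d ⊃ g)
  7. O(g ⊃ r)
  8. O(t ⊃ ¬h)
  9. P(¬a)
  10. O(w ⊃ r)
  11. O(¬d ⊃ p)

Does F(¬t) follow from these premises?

No

Premise 8 is O(t ⊃ ¬h); even if O(¬h) held, inferring O(t) would be affirming the consequent — invalid.
No other premise forces O(t). An ideal world satisfying every premise can still have ¬t true, so F(¬t) is not derivable.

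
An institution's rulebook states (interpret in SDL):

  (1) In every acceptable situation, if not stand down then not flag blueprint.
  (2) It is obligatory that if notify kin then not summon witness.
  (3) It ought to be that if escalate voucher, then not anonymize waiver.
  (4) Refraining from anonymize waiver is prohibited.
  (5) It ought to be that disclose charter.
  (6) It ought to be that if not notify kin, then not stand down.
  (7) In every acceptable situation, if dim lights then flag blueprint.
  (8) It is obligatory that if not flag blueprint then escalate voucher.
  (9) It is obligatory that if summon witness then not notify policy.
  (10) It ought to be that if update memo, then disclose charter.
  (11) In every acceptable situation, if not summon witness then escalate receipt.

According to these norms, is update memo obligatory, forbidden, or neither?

Premise 10 is O(update_memo → disclose_charter); even if O(disclose_charter) held, inferring O(update_memo) would be affirming the consequent — invalid.
No premise or chain of K-axiom applications forces O(update_memo), and none forces O(¬update_memo). So update_memo is neither obligatory nor forbidden under these norms.

Neither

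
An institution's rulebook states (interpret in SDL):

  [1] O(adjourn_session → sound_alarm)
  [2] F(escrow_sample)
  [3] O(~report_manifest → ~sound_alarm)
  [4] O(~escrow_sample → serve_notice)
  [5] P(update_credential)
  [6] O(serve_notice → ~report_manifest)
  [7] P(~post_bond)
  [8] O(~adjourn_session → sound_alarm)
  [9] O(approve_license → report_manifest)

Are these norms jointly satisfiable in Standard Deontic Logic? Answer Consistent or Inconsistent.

Inconsistent

Premises 8 and 1 are O(~adjourn_session → sound_alarm) and O(adjourn_session → sound_alarm); every ideal world satisfies ~adjourn_session or adjourn_session, so in either case sound_alarm holds — hence O(sound_alarm).
Premise 3 is O(~report_manifest → ~sound_alarm); contrapositively O(sound_alarm → report_manifest). Since O(sound_alarm) holds, K gives O(report_manifest).
Premise 6 is O(serve_notice → ~report_manifest); contrapositively O(report_manifest → ~serve_notice). Since O(report_manifest) holds, K gives O(~serve_notice).
Premise 4, O(~escrow_sample → serve_notice), contraposes to O(~serve_notice → escrow_sample); with O(~serve_notice) we get O(escrow_sample).
Yet premise 2 is F(escrow_sample), i.e. O(~escrow_sample).
We now have both O(escrow_sample) and O(~escrow_sample) — escrow_sample is simultaneously obligatory and forbidden, violating the D-axiom.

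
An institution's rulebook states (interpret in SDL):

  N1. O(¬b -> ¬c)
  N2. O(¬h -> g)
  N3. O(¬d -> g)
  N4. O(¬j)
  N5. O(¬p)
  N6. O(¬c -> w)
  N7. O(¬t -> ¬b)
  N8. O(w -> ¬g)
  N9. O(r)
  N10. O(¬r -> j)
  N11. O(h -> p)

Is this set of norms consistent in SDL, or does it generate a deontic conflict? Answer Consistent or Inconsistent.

Premise 10 is O(¬r -> j), but O(¬r) is not derivable from the premises, so it does not yield O(j).
So O(j) is not derivable, and the apparent clash with O(¬j) does not arise.
A world satisfying every obligation exists (e.g. b=true, c=true, d=false, g=true, h=false, j=false, p=false, r=true, t=true, w=false); no atom is both obligatory and forbidden, so the set is consistent.

Consistent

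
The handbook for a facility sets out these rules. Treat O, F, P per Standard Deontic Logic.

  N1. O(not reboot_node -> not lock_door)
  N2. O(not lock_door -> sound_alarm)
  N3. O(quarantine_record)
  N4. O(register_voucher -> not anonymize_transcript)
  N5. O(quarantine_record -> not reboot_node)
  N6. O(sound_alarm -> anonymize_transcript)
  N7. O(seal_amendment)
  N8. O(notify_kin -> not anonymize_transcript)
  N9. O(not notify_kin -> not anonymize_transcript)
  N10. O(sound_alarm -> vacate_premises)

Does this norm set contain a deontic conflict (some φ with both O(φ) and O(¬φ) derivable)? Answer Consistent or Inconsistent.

Inconsistent

Premises 8 and 9 cover both cases: O(notify_kin -> not anonymize_transcript) and O(not notify_kin -> not anonymize_transcript). Since notify_kin ∨ not notify_kin is a tautology, O(not anonymize_transcript) follows.
Premise 6, O(sound_alarm -> anonymize_transcript), contraposes to O(not anonymize_transcript -> not sound_alarm); with O(not anonymize_transcript) we get O(not sound_alarm).
Premise 2 is O(not lock_door -> sound_alarm); contrapositively O(not sound_alarm -> lock_door). Since O(not sound_alarm) holds, K gives O(lock_door).
Premise 1 is O(not reboot_node -> not lock_door); contrapositively O(lock_door -> reboot_node). Since O(lock_door) holds, K gives O(reboot_node).
Premise 5, O(quarantine_record -> not reboot_node), contraposes to O(reboot_node -> not quarantine_record); with O(reboot_node) we get O(not quarantine_record).
But premise 3 directly asserts O(quarantine_record).
We now have both O(not quarantine_record) and O(quarantine_record) — quarantine_record is simultaneously obligatory and forbidden, violating the D-axiom.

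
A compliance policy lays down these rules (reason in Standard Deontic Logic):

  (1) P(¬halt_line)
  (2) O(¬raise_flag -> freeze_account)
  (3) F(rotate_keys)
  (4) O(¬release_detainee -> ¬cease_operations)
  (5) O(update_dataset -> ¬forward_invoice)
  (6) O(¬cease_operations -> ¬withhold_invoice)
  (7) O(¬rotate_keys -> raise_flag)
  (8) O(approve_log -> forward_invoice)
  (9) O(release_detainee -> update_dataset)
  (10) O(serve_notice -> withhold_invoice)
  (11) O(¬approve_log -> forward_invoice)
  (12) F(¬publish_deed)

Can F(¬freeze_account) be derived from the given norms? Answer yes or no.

Premise 2 is O(¬raise_flag -> freeze_account), but O(¬raise_flag) is not derivable from the premises, so it does not yield O(freeze_account).
No other premise forces O(freeze_account). An ideal world satisfying every premise can still have ¬freeze_account true, so F(¬freeze_account) is not derivable.

No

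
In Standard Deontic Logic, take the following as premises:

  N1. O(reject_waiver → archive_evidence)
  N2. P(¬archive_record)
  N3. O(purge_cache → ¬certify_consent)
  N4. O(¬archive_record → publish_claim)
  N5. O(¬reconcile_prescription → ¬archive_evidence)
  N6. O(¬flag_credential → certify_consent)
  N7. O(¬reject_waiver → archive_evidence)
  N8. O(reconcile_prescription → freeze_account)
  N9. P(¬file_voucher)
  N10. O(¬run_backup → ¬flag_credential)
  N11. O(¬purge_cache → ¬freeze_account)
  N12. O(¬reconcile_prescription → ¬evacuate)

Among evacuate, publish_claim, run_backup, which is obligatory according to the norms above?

run_backup

Premises 1 and 7 are O(reject_waiver → archive_evidence) and O(¬reject_waiver → archive_evidence); every ideal world satisfies reject_waiver or ¬reject_waiver, so in either case archive_evidence holds — hence O(archive_evidence).
Premise 5, O(¬reconcile_prescription → ¬archive_evidence), contraposes to O(archive_evidence → reconcile_prescription); with O(archive_evidence) we get O(reconcile_prescription).
With premise 8, O(reconcile_prescription → freeze_account), the K-axiom yields O(freeze_account).
Premise 11 is O(¬purge_cache → ¬freeze_account); contrapositively O(freeze_account → purge_cache). Since O(freeze_account) holds, K gives O(purge_cache).
With premise 3, O(purge_cache → ¬certify_consent), the K-axiom yields O(¬certify_consent).
The contrapositive of premise 6 (O(¬flag_credential → certify_consent)) is O(¬certify_consent → flag_credential), and O(¬certify_consent) is already established, so O(flag_credential).
The contrapositive of premise 10 (O(¬run_backup → ¬flag_credential)) is O(flag_credential → run_backup), and O(flag_credential) is already established, so O(run_backup).
So O(run_backup) holds — run_backup is obligatory. None of the other listed options is made obligatory by any chain of premises.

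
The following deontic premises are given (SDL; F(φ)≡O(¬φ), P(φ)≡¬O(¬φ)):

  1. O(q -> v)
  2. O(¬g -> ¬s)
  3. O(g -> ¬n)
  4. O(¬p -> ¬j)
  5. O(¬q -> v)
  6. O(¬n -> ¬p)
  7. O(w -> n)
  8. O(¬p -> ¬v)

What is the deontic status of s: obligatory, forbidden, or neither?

Forbidden

Premises 5 and 1 cover both cases: O(¬q -> v) and O(q -> v). Since ¬q ∨ q is a tautology, O(v) follows.
The contrapositive of premise 8 (O(¬p -> ¬v)) is O(v -> p), and O(v) is already established, so O(p).
Premise 6, O(¬n -> ¬p), contraposes to O(p -> n); with O(p) we get O(n).
Premise 3 is O(g -> ¬n); contrapositively O(n -> ¬g). Since O(n) holds, K gives O(¬g).
With premise 2, O(¬g -> ¬s), the K-axiom yields O(¬s).
Premises 4, 7 do not contribute to this derivation.
Thus O(¬s), which is F(s): s is forbidden.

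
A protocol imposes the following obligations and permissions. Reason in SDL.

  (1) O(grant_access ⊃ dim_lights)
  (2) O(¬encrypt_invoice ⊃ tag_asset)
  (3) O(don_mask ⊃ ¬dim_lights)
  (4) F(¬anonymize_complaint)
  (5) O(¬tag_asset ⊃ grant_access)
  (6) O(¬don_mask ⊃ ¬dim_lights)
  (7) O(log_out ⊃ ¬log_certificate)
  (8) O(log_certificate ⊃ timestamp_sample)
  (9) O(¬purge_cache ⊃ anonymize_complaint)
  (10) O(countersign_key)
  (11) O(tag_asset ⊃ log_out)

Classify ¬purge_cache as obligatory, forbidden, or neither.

Premise 9 is O(¬purge_cache ⊃ anonymize_complaint); even if O(anonymize_complaint) held, inferring O(¬purge_cache) would be affirming the consequent — invalid.
No premise or chain of K-axiom applications forces O(¬purge_cache), and none forces O(purge_cache). So ¬purge_cache is neither obligatory nor forbidden under these norms.

Neither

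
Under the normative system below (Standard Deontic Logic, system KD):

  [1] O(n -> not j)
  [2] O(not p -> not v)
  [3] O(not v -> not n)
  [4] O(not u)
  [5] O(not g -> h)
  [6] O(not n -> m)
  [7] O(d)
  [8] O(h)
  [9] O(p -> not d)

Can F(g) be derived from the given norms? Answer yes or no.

Premise 5 is O(not g -> h); even if O(h) held, inferring O(not g) would be affirming the consequent — invalid.
No other premise forces O(not g). An ideal world satisfying every premise can still have g true, so F(g) is not derivable.

No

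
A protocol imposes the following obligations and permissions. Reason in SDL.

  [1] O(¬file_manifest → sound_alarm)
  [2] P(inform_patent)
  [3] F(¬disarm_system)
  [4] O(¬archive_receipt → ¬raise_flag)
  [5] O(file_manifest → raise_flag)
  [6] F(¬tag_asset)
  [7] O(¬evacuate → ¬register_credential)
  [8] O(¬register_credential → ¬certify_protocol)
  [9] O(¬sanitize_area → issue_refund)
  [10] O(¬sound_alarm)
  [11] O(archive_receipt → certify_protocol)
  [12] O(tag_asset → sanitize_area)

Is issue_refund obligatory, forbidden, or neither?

Neither

Premise 9 is O(¬sanitize_area → issue_refund), but O(¬sanitize_area) is not derivable from the premises, so it does not yield O(issue_refund).
No premise or chain of K-axiom applications forces O(issue_refund), and none forces O(¬issue_refund). So issue_refund is neither obligatory nor forbidden under these norms.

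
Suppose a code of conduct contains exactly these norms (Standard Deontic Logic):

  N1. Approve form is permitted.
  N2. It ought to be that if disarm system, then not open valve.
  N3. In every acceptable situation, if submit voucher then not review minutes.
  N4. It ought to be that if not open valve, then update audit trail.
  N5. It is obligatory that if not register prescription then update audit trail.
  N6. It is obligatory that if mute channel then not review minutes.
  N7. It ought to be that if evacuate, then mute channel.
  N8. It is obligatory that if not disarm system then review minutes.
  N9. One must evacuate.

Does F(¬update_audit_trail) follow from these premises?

Yes

Premise 9 states O(evacuate) outright.
With premise 7, O(evacuate → mute_channel), the K-axiom yields O(mute_channel).
With premise 6, O(mute_channel → ¬review_minutes), the K-axiom yields O(¬review_minutes).
Premise 8, O(¬disarm_system → review_minutes), contraposes to O(¬review_minutes → disarm_system); with O(¬review_minutes) we get O(disarm_system).
Premise 2 is O(disarm_system → ¬open_valve); since O(disarm_system), deontic closure gives O(¬open_valve).
Premise 4 is O(¬open_valve → update_audit_trail); since O(¬open_valve), deontic closure gives O(update_audit_trail).
Premises 1, 3, 5 do not contribute to this derivation.
So O(update_audit_trail) holds, i.e. F(¬update_audit_trail). The claim follows.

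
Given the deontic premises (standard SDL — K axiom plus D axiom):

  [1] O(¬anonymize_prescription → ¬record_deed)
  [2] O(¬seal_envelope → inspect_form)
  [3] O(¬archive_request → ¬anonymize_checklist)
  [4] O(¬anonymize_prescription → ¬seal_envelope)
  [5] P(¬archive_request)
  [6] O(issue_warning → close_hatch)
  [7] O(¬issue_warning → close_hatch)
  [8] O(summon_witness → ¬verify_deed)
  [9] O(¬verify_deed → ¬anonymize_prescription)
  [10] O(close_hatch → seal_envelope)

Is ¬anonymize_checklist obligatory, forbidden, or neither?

Neither

Premise 3 is O(¬archive_request → ¬anonymize_checklist), but O(¬archive_request) is not derivable from the premises (the permission P(¬archive_request) asserts only ¬O(archive_request), not O(¬archive_request)), so it does not yield O(¬anonymize_checklist).
No premise or chain of K-axiom applications forces O(¬anonymize_checklist), and none forces O(anonymize_checklist). So ¬anonymize_checklist is neither obligatory nor forbidden under these norms.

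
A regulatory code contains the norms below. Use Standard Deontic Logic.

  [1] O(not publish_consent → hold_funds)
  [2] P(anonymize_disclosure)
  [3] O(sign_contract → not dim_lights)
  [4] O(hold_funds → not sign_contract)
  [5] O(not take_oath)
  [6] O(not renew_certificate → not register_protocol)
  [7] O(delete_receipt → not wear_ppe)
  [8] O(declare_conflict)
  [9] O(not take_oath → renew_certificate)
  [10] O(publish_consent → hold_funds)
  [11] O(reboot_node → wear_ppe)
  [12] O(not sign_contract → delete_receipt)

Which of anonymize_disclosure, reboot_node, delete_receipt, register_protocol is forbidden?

reboot_node

Premises 1 and 10 are O(not publish_consent → hold_funds) and O(publish_consent → hold_funds); every ideal world satisfies not publish_consent or publish_consent, so in either case hold_funds holds — hence O(hold_funds).
From O(hold_funds) and premise 4, O(hold_funds → not sign_contract), we obtain O(not sign_contract).
Applying K to premise 12 (O(not sign_contract → delete_receipt)) and O(not sign_contract) yields O(delete_receipt).
From O(delete_receipt) and premise 7, O(delete_receipt → not wear_ppe), we obtain O(not wear_ppe).
Premise 11 is O(reboot_node → wear_ppe); contrapositively O(not wear_ppe → not reboot_node). Since O(not wear_ppe) holds, K gives O(not reboot_node).
So O(not reboot_node) holds, i.e. reboot_node is forbidden. None of the other listed options is forbidden under the premises.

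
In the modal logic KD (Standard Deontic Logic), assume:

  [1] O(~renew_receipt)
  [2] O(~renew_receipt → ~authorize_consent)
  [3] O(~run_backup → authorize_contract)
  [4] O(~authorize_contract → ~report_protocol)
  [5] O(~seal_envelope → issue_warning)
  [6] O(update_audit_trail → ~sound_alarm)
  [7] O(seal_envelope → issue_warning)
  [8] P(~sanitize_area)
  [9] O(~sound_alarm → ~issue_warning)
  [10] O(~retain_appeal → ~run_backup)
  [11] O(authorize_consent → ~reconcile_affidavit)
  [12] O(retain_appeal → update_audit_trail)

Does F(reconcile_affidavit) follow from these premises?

No

Premise 11 is O(authorize_consent → ~reconcile_affidavit), but O(authorize_consent) is not derivable from the premises, so it does not yield O(~reconcile_affidavit).
No other premise forces O(~reconcile_affidavit). An ideal world satisfying every premise can still have reconcile_affidavit true, so F(reconcile_affidavit) is not derivable.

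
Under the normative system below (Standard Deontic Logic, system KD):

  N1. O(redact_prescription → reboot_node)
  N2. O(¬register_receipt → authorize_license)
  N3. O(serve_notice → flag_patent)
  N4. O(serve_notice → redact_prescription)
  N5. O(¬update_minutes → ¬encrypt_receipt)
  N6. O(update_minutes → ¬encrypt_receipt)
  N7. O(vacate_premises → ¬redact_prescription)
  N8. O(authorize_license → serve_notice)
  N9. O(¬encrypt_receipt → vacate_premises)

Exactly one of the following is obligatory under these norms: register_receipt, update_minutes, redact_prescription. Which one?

By case analysis on ¬update_minutes: premise 5 gives O(¬update_minutes → ¬encrypt_receipt) and premise 6 gives O(update_minutes → ¬encrypt_receipt), so O(¬encrypt_receipt) either way.
Premise 9 is O(¬encrypt_receipt → vacate_premises); since O(¬encrypt_receipt), deontic closure gives O(vacate_premises).
Applying K to premise 7 (O(vacate_premises → ¬redact_prescription)) and O(vacate_premises) yields O(¬redact_prescription).
The contrapositive of premise 4 (O(serve_notice → redact_prescription)) is O(¬redact_prescription → ¬serve_notice), and O(¬redact_prescription) is already established, so O(¬serve_notice).
Premise 8 is O(authorize_license → serve_notice); contrapositively O(¬serve_notice → ¬authorize_license). Since O(¬serve_notice) holds, K gives O(¬authorize_license).
Premise 2 is O(¬register_receipt → authorize_license); contrapositively O(¬authorize_license → register_receipt). Since O(¬authorize_license) holds, K gives O(register_receipt).
So O(register_receipt) holds — register_receipt is obligatory. None of the other listed options is made obligatory by any chain of premises.

register_receipt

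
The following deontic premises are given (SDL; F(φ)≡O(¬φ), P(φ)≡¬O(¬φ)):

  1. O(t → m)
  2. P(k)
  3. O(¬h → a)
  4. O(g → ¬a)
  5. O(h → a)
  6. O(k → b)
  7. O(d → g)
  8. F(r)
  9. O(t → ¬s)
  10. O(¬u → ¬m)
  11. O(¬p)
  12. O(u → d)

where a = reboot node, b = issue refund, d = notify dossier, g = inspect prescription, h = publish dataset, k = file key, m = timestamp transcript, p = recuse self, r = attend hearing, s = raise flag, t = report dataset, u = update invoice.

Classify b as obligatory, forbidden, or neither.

Neither

Premise 6 is O(k → b), but O(k) is not derivable from the premises (the permission P(k) asserts only ¬O(¬k), not O(k)), so it does not yield O(b).
No premise or chain of K-axiom applications forces O(b), and none forces O(¬b). So b is neither obligatory nor forbidden under these norms.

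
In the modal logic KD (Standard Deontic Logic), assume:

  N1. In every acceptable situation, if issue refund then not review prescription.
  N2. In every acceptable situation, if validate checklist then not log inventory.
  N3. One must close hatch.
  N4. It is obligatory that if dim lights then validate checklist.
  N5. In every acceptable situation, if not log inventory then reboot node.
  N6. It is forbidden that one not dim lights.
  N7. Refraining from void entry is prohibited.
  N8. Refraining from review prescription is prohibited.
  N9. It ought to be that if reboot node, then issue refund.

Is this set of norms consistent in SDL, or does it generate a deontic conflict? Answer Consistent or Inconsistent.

Inconsistent

Premise 8 is F(¬review_prescription), i.e. O(review_prescription).
The contrapositive of premise 1 (O(issue_refund → ¬review_prescription)) is O(review_prescription → ¬issue_refund), and O(review_prescription) is already established, so O(¬issue_refund).
The contrapositive of premise 9 (O(reboot_node → issue_refund)) is O(¬issue_refund → ¬reboot_node), and O(¬issue_refund) is already established, so O(¬reboot_node).
The contrapositive of premise 5 (O(¬log_inventory → reboot_node)) is O(¬reboot_node → log_inventory), and O(¬reboot_node) is already established, so O(log_inventory).
Premise 2 is O(validate_checklist → ¬log_inventory); contrapositively O(log_inventory → ¬validate_checklist). Since O(log_inventory) holds, K gives O(¬validate_checklist).
Premise 4 is O(dim_lights → validate_checklist); contrapositively O(¬validate_checklist → ¬dim_lights). Since O(¬validate_checklist) holds, K gives O(¬dim_lights).
However, F(¬dim_lights) at premise 6 amounts to O(dim_lights).
We now have both O(¬dim_lights) and O(dim_lights) — dim_lights is simultaneously obligatory and forbidden, violating the D-axiom.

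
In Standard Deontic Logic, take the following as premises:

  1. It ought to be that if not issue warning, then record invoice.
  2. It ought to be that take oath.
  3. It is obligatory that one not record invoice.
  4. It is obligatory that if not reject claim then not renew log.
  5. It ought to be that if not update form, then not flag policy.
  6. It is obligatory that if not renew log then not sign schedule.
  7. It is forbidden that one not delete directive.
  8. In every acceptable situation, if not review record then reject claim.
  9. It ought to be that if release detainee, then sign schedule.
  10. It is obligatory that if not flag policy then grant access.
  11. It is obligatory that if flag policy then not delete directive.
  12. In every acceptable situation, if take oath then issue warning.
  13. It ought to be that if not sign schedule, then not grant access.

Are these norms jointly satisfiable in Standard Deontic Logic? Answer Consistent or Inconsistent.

Consistent

Premise 1 is O(¬issue_warning → record_invoice), but O(¬issue_warning) is not derivable from the premises, so it does not yield O(record_invoice).
So O(record_invoice) is not derivable, and the apparent clash with O(¬record_invoice) does not arise.
A world satisfying every obligation exists (e.g. delete_directive=true, flag_policy=false, grant_access=true, issue_warning=true, record_invoice=false, reject_claim=true, release_detainee=false, renew_log=true, review_record=false, sign_schedule=true, take_oath=true, update_form=false); no atom is both obligatory and forbidden, so the set is consistent.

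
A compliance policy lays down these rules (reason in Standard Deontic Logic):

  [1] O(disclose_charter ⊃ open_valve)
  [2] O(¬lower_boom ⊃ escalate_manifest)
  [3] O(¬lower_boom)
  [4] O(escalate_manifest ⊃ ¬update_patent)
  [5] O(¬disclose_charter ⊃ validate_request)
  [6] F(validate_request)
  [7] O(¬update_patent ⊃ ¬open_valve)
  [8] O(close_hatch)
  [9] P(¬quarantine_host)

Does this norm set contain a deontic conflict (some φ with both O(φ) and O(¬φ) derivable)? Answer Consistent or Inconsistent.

Inconsistent

F(validate_request) at premise 6 means O(¬validate_request).
Premise 5 is O(¬disclose_charter ⊃ validate_request); contrapositively O(¬validate_request ⊃ disclose_charter). Since O(¬validate_request) holds, K gives O(disclose_charter).
From O(disclose_charter) and premise 1, O(disclose_charter ⊃ open_valve), we obtain O(open_valve).
Premise 7 is O(¬update_patent ⊃ ¬open_valve); contrapositively O(open_valve ⊃ update_patent). Since O(open_valve) holds, K gives O(update_patent).
Premise 4 is O(escalate_manifest ⊃ ¬update_patent); contrapositively O(update_patent ⊃ ¬escalate_manifest). Since O(update_patent) holds, K gives O(¬escalate_manifest).
Premise 2 is O(¬lower_boom ⊃ escalate_manifest); contrapositively O(¬escalate_manifest ⊃ lower_boom). Since O(¬escalate_manifest) holds, K gives O(lower_boom).
However, premise 3 gives O(¬lower_boom).
We now have both O(lower_boom) and O(¬lower_boom) — lower_boom is simultaneously obligatory and forbidden, violating the D-axiom.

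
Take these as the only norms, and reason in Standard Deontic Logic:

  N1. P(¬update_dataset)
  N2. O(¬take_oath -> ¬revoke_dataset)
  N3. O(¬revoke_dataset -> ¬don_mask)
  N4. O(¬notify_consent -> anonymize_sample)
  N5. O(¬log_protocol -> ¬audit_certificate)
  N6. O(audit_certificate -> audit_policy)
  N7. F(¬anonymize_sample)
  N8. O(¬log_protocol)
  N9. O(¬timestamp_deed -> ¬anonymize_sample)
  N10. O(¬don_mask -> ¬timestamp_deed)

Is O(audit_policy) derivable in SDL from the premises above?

No

Premise 6 is O(audit_certificate -> audit_policy), but O(audit_certificate) is not derivable from the premises, so it does not yield O(audit_policy).
No other premise forces O(audit_policy). An ideal world satisfying every premise can still have audit_policy false, so O(audit_policy) is not derivable.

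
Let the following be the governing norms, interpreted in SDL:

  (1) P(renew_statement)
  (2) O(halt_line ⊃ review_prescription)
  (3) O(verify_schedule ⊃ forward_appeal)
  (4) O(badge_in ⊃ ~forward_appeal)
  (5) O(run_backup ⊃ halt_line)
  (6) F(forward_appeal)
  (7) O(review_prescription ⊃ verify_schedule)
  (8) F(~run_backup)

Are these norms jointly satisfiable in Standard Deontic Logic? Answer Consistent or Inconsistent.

F(forward_appeal) at premise 6 means O(~forward_appeal).
The contrapositive of premise 3 (O(verify_schedule ⊃ forward_appeal)) is O(~forward_appeal ⊃ ~verify_schedule), and O(~forward_appeal) is already established, so O(~verify_schedule).
Premise 7, O(review_prescription ⊃ verify_schedule), contraposes to O(~verify_schedule ⊃ ~review_prescription); with O(~verify_schedule) we get O(~review_prescription).
The contrapositive of premise 2 (O(halt_line ⊃ review_prescription)) is O(~review_prescription ⊃ ~halt_line), and O(~review_prescription) is already established, so O(~halt_line).
The contrapositive of premise 5 (O(run_backup ⊃ halt_line)) is O(~halt_line ⊃ ~run_backup), and O(~halt_line) is already established, so O(~run_backup).
But premise 8, F(~run_backup), means O(run_backup).
We now have both O(~run_backup) and O(run_backup) — run_backup is simultaneously obligatory and forbidden, violating the D-axiom.

Inconsistent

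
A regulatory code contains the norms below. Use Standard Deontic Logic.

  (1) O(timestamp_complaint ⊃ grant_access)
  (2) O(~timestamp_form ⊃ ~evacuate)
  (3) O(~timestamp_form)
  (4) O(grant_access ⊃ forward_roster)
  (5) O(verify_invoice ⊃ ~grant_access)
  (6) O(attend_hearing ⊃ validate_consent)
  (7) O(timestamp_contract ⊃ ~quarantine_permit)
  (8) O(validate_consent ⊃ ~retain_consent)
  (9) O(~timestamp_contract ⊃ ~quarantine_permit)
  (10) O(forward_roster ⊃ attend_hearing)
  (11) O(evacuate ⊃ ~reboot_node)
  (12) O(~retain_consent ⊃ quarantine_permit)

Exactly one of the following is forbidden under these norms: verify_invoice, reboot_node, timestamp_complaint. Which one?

Premises 7 and 9 are O(timestamp_contract ⊃ ~quarantine_permit) and O(~timestamp_contract ⊃ ~quarantine_permit); every ideal world satisfies timestamp_contract or ~timestamp_contract, so in either case ~quarantine_permit holds — hence O(~quarantine_permit).
Premise 12, O(~retain_consent ⊃ quarantine_permit), contraposes to O(~quarantine_permit ⊃ retain_consent); with O(~quarantine_permit) we get O(retain_consent).
Premise 8 is O(validate_consent ⊃ ~retain_consent); contrapositively O(retain_consent ⊃ ~validate_consent). Since O(retain_consent) holds, K gives O(~validate_consent).
Premise 6, O(attend_hearing ⊃ validate_consent), contraposes to O(~validate_consent ⊃ ~attend_hearing); with O(~validate_consent) we get O(~attend_hearing).
Premise 10 is O(forward_roster ⊃ attend_hearing); contrapositively O(~attend_hearing ⊃ ~forward_roster). Since O(~attend_hearing) holds, K gives O(~forward_roster).
Premise 4 is O(grant_access ⊃ forward_roster); contrapositively O(~forward_roster ⊃ ~grant_access). Since O(~forward_roster) holds, K gives O(~grant_access).
Premise 1 is O(timestamp_complaint ⊃ grant_access); contrapositively O(~grant_access ⊃ ~timestamp_complaint). Since O(~grant_access) holds, K gives O(~timestamp_complaint).
So O(~timestamp_complaint) holds, i.e. timestamp_complaint is forbidden. None of the other listed options is forbidden under the premises.

timestamp_complaint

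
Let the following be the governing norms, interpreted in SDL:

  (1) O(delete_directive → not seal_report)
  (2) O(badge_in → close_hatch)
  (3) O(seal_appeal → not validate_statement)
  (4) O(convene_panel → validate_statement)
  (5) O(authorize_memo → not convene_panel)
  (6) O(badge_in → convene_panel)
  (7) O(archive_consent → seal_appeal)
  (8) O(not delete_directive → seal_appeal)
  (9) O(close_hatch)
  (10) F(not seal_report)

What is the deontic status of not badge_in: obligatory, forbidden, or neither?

Premise 10, F(not seal_report), is equivalent to O(seal_report).
Premise 1 is O(delete_directive → not seal_report); contrapositively O(seal_report → not delete_directive). Since O(seal_report) holds, K gives O(not delete_directive).
Premise 8 is O(not delete_directive → seal_appeal); since O(not delete_directive), deontic closure gives O(seal_appeal).
With premise 3, O(seal_appeal → not validate_statement), the K-axiom yields O(not validate_statement).
Premise 4, O(convene_panel → validate_statement), contraposes to O(not validate_statement → not convene_panel); with O(not validate_statement) we get O(not convene_panel).
Premise 6, O(badge_in → convene_panel), contraposes to O(not convene_panel → not badge_in); with O(not convene_panel) we get O(not badge_in).
Premises 2, 5, 7, 9 do not contribute to this derivation.
Hence not badge_in is obligatory.

Obligatory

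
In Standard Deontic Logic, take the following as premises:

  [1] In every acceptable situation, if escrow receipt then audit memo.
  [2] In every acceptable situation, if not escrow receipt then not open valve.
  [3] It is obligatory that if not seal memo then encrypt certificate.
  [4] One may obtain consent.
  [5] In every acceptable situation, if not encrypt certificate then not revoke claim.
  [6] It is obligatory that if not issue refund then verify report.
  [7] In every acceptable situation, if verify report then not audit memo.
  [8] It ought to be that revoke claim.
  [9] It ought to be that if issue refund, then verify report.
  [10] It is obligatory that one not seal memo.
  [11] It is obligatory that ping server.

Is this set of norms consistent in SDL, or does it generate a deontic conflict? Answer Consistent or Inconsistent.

Consistent

Premise 5 is O(¬encrypt_certificate → ¬revoke_claim), but O(¬encrypt_certificate) is not derivable from the premises, so it does not yield O(¬revoke_claim).
So O(¬revoke_claim) is not derivable, and the apparent clash with O(revoke_claim) does not arise.
A world satisfying every obligation exists (e.g. audit_memo=false, encrypt_certificate=true, escrow_receipt=false, issue_refund=false, obtain_consent=false, open_valve=false, ping_server=true, revoke_claim=true, seal_memo=false, verify_report=true); no atom is both obligatory and forbidden, so the set is consistent.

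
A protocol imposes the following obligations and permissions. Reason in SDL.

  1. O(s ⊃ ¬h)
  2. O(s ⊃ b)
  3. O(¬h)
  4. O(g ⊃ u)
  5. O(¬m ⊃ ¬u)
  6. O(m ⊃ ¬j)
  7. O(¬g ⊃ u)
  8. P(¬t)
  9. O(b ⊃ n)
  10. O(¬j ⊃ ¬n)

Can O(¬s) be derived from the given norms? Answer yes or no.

Premises 4 and 7 are O(g ⊃ u) and O(¬g ⊃ u); every ideal world satisfies g or ¬g, so in either case u holds — hence O(u).
The contrapositive of premise 5 (O(¬m ⊃ ¬u)) is O(u ⊃ m), and O(u) is already established, so O(m).
From O(m) and premise 6, O(m ⊃ ¬j), we obtain O(¬j).
From O(¬j) and premise 10, O(¬j ⊃ ¬n), we obtain O(¬n).
The contrapositive of premise 9 (O(b ⊃ n)) is O(¬n ⊃ ¬b), and O(¬n) is already established, so O(¬b).
Premise 2 is O(s ⊃ b); contrapositively O(¬b ⊃ ¬s). Since O(¬b) holds, K gives O(¬s).
Premises 1, 3, 8 do not contribute to this derivation.
So O(¬s) follows.

Yes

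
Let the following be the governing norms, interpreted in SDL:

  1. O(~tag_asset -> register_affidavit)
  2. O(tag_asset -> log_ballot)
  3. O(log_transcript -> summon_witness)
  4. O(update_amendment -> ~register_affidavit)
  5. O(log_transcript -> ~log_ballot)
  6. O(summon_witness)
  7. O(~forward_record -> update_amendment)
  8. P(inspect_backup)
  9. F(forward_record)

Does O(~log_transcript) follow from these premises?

Yes

F(forward_record) at premise 9 means O(~forward_record).
From O(~forward_record) and premise 7, O(~forward_record -> update_amendment), we obtain O(update_amendment).
With premise 4, O(update_amendment -> ~register_affidavit), the K-axiom yields O(~register_affidavit).
Premise 1 is O(~tag_asset -> register_affidavit); contrapositively O(~register_affidavit -> tag_asset). Since O(~register_affidavit) holds, K gives O(tag_asset).
From O(tag_asset) and premise 2, O(tag_asset -> log_ballot), we obtain O(log_ballot).
The contrapositive of premise 5 (O(log_transcript -> ~log_ballot)) is O(log_ballot -> ~log_transcript), and O(log_ballot) is already established, so O(~log_transcript).
Premises 3, 6, 8 do not contribute to this derivation.
So O(~log_transcript) follows.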